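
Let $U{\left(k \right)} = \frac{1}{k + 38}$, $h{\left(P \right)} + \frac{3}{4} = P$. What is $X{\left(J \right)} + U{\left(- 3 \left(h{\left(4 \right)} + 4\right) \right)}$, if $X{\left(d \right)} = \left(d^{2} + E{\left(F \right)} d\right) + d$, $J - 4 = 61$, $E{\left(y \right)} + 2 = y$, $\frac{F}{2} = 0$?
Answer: $\frac{270404}{65} \approx 4160.1$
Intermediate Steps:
$F = 0$ ($F = 2 \cdot 0 = 0$)
$h{\left(P \right)} = - \frac{3}{4} + P$
$E{\left(y \right)} = -2 + y$
$J = 65$ ($J = 4 + 61 = 65$)
$U{\left(k \right)} = \frac{1}{38 + k}$
$X{\left(d \right)} = d^{2} - d$ ($X{\left(d \right)} = \left(d^{2} + \left(-2 + 0\right) d\right) + d = \left(d^{2} - 2 d\right) + d = d^{2} - d$)
$X{\left(J \right)} + U{\left(- 3 \left(h{\left(4 \right)} + 4\right) \right)} = 65 \left(-1 + 65\right) + \frac{1}{38 - 3 \left(\left(- \frac{3}{4} + 4\right) + 4\right)} = 65 \cdot 64 + \frac{1}{38 - 3 \left(\frac{13}{4} + 4\right)} = 4160 + \frac{1}{38 - \frac{87}{4}} = 4160 + \frac{1}{\frac{65}{4}} = 4160 + \frac{4}{65} = \frac{270404}{65}$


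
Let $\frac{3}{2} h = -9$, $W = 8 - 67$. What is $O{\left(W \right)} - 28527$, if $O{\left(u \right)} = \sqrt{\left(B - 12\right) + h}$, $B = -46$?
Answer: $-28527 + 8 i \approx -28527.0 + 8.0 i$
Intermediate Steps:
$W = -59$ ($W = 8 - 67 = -59$)
$h = -6$ ($h = \frac{2}{3} \left(-9\right) = -6$)
$O{\left(u \right)} = 8 i$ ($O{\left(u \right)} = \sqrt{\left(-46 - 12\right) - 6} = \sqrt{-58 - 6} = \sqrt{-64} = 8 i$)
$O{\left(W \right)} - 28527 = 8 i - 28527 = -28527 + 8 i$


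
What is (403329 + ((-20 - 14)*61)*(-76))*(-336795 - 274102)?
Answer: -342684504841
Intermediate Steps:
(403329 + ((-20 - 14)*61)*(-76))*(-336795 - 274102) = (403329 - 34*61*(-76))*(-610897) = (403329 - 2074*(-76))*(-610897) = (403329 + 157624)*(-610897) = 560953*(-610897) = -342684504841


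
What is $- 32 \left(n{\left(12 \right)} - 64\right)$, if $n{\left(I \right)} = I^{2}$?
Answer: $-2560$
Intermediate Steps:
$- 32 \left(n{\left(12 \right)} - 64\right) = - 32 \left(12^{2} - 64\right) = - 32 \left(144 - 64\right) = \left(-32\right) 80 = -2560$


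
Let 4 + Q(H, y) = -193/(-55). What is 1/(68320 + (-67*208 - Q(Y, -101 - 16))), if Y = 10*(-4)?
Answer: 55/2991147 ≈ 1.8388e-5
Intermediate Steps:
Y = -40
Q(H, y) = -27/55 (Q(H, y) = -4 - 193/(-55) = -4 - 193*(-1/55) = -4 + 193/55 = -27/55)
1/(68320 + (-67*208 - Q(Y, -101 - 16))) = 1/(68320 + (-67*208 - 1*(-27/55))) = 1/(68320 + (-13936 + 27/55)) = 1/(68320 - 766453/55) = 1/(2991147/55) = 55/2991147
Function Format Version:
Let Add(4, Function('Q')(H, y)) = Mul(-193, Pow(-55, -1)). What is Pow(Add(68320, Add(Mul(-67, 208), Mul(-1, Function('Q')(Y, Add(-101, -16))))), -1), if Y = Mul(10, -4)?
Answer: Rational(55, 2991147) ≈ 1.8388e-5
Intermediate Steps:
Y = -40
Function('Q')(H, y) = Rational(-27, 55) (Function('Q')(H, y) = Add(-4, Mul(-193, Pow(-55, -1))) = Add(-4, Mul(-193, Rational(-1, 55))) = Add(-4, Rational(193, 55)) = Rational(-27, 55))
Pow(Add(68320, Add(Mul(-67, 208), Mul(-1, Function('Q')(Y, Add(-101, -16))))), -1) = Pow(Add(68320, Add(Mul(-67, 208), Mul(-1, Rational(-27, 55)))), -1) = Pow(Add(68320, Add(-13936, Rational(27, 55))), -1) = Pow(Add(68320, Rational(-766453, 55)), -1) = Pow(Rational(2991147, 55), -1) = Rational(55, 2991147)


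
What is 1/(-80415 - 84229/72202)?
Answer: -72202/5806208059 ≈ -1.2435e-5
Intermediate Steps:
1/(-80415 - 84229/72202) = 1/(-5806208059/72202) = -72202/5806208059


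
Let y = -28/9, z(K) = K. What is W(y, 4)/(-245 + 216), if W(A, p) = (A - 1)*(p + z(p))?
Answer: 296/261 ≈ 1.1341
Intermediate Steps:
y = -28/9 (y = -28*⅑ = -28/9 ≈ -3.1111)
W(A, p) = 2*p*(-1 + A) (W(A, p) = (A - 1)*(p + p) = (-1 + A)*(2*p) = 2*p*(-1 + A))
W(y, 4)/(-245 + 216) = (2*4*(-1 - 28/9))/(-245 + 216) = (2*4*(-37/9))/(-29) = -296/9*(-1/29) = 296/261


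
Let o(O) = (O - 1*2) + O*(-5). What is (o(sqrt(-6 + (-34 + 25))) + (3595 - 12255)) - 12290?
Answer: -20952 - 4*I*sqrt(15) ≈ -20952.0 - 15.492*I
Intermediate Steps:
o(O) = -2 - 4*O (o(O) = (O - 2) - 5*O = (-2 + O) - 5*O = -2 - 4*O)
(o(sqrt(-6 + (-34 + 25))) + (3595 - 12255)) - 12290 = ((-2 - 4*sqrt(-6 + (-34 + 25))) + (3595 - 12255)) - 12290 = ((-2 - 4*sqrt(-6 - 9)) - 8660) - 12290 = ((-2 - 4*I*sqrt(15)) - 8660) - 12290 = (-8662 - 4*I*sqrt(15)) - 12290 = -20952 - 4*I*sqrt(15)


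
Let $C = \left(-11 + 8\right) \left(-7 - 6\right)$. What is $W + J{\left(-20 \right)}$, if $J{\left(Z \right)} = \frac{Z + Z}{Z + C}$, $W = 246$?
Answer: $\frac{4634}{19} \approx 243.89$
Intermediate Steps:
$C = 39$ ($C = \left(-3\right) \left(-13\right) = 39$)
$J{\left(Z \right)} = \frac{2 Z}{39 + Z}$ ($J{\left(Z \right)} = \frac{Z + Z}{Z + 39} = \frac{2 Z}{39 + Z}$)
$W + J{\left(-20 \right)} = 246 + 2 \left(-20\right) \frac{1}{39 - 20} = 246 + 2 \left(-20\right) \frac{1}{19} = 246 - \frac{40}{19} = \frac{4634}{19}$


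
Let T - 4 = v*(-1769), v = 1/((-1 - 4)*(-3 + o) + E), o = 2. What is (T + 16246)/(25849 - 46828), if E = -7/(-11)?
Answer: -329347/433566 ≈ -0.75962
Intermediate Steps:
E = 7/11 (E = -7*(-1/11) = 7/11 ≈ 0.63636)
v = 11/62 (v = 1/((-1 - 4)*(-3 + 2) + 7/11) = 1/(-5*(-1) + 7/11) = 1/(5 + 7/11) = 1/(62/11) = 11/62 ≈ 0.17742)
T = -19211/62 (T = 4 + (11/62)*(-1769) = 4 - 19459/62 = -19211/62 ≈ -309.85)
(T + 16246)/(25849 - 46828) = (-19211/62 + 16246)/(25849 - 46828) = (988041/62)/(-20979) = (988041/62)*(-1/20979) = -329347/433566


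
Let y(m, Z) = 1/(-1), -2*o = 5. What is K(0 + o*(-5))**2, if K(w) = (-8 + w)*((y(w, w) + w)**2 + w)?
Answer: 27154521/64 ≈ 4.2429e+5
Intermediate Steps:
o = -5/2 (o = -1/2*5 = -5/2 ≈ -2.5000)
y(m, Z) = -1
K(w) = (-8 + w)*(w + (-1 + w)**2) (K(w) = (-8 + w)*((-1 + w)**2 + w) = (-8 + w)*(w + (-1 + w)**2))
K(0 + o*(-5))**2 = (-8 + (0 - 5/2*(-5))**3 - 9*(0 - 5/2*(-5))**2 + 9*(0 - 5/2*(-5)))**2 = (-8 + (0 + 25/2)**3 - 9*(0 + 25/2)**2 + 9*(0 + 25/2))**2 = (-8 + (25/2)**3 - 9*(25/2)**2 + 9*(25/2))**2 = (-8 + 15625/8 - 9*625/4 + 225/2)**2 = (-8 + 15625/8 - 5625/4 + 225/2)**2 = (5211/8)**2 = 27154521/64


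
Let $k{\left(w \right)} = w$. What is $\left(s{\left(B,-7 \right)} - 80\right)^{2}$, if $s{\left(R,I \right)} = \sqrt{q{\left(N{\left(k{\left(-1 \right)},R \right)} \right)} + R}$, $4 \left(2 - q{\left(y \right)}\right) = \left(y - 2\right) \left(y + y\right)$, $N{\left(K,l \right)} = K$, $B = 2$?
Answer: $\frac{\left(160 - \sqrt{10}\right)^{2}}{4} \approx 6149.5$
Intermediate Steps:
$q{\left(y \right)} = 2 - \frac{y \left(-2 + y\right)}{2}$ ($q{\left(y \right)} = 2 - \frac{\left(y - 2\right) \left(y + y\right)}{4} = 2 - \frac{\left(-2 + y\right) 2 y}{4} = 2 - \frac{2 y \left(-2 + y\right)}{4} = 2 - \frac{y \left(-2 + y\right)}{2}$)
$s{\left(R,I \right)} = \sqrt{\frac{1}{2} + R}$ ($s{\left(R,I \right)} = \sqrt{\left(2 - 1 - \frac{\left(-1\right)^{2}}{2}\right) + R} = \sqrt{\left(2 - 1 - \frac{1}{2}\right) + R} = \sqrt{\frac{1}{2} + R}$)
$\left(s{\left(B,-7 \right)} - 80\right)^{2} = \left(\frac{\sqrt{2 + 4 \cdot 2}}{2} - 80\right)^{2} = \left(\frac{\sqrt{2 + 8}}{2} - 80\right)^{2} = \left(\frac{\sqrt{10}}{2} - 80\right)^{2} = \left(-80 + \frac{\sqrt{10}}{2}\right)^{2}$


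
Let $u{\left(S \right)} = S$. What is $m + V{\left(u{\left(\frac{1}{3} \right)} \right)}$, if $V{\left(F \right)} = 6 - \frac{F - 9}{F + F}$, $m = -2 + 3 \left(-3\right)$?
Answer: $8$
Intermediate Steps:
$m = -11$ ($m = -2 - 9 = -11$)
$V{\left(F \right)} = 6 - \frac{-9 + F}{2 F}$
$m + V{\left(u{\left(\frac{1}{3} \right)} \right)} = -11 + \frac{9 + \frac{11}{3}}{2 \cdot \frac{1}{3}} = -11 + \frac{\frac{1}{\frac{1}{3}} \left(9 + 11 \cdot \frac{1}{3}\right)}{2} = -11 + \frac{1}{2} \cdot 3 \left(9 + \frac{11}{3}\right) = -11 + \frac{1}{2} \cdot 3 \cdot \frac{38}{3} = -11 + 19 = 8$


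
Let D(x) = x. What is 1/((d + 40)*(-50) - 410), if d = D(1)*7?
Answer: -1/2760 ≈ -0.00036232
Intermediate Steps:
d = 7 (d = 1*7 = 7)
1/((d + 40)*(-50) - 410) = 1/((7 + 40)*(-50) - 410) = 1/(47*(-50) - 410) = 1/(-2350 - 410) = 1/(-2760) = -1/2760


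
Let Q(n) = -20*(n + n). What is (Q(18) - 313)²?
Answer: 1067089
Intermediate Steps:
Q(n) = -40*n
(Q(18) - 313)² = (-40*18 - 313)² = (-720 - 313)² = (-1033)² = 1067089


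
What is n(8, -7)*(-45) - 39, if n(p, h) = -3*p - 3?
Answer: 1176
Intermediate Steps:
n(p, h) = -3 - 3*p
n(8, -7)*(-45) - 39 = (-3 - 3*8)*(-45) - 39 = (-3 - 24)*(-45) - 39 = -27*(-45) - 39 = 1215 - 39 = 1176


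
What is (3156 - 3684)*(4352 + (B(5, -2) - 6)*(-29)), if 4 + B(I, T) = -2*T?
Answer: -2389728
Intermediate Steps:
B(I, T) = -4 - 2*T
(3156 - 3684)*(4352 + (B(5, -2) - 6)*(-29)) = (3156 - 3684)*(4352 + ((-4 - 2*(-2)) - 6)*(-29)) = -528*(4352 + ((-4 + 4) - 6)*(-29)) = -528*(4352 + (0 - 6)*(-29)) = -528*(4352 - 6*(-29)) = -528*(4352 + 174) = -528*4526 = -2389728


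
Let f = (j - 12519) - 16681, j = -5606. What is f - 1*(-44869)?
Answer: 10063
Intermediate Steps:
f = -34806 (f = (-5606 - 12519) - 16681 = -18125 - 16681 = -34806)
f - 1*(-44869) = -34806 - 1*(-44869) = -34806 + 44869 = 10063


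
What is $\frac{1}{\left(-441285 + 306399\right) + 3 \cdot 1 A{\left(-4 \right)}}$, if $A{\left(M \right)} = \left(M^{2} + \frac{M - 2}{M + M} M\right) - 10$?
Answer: $- \frac{1}{134877} \approx -7.4142 \cdot 10^{-6}$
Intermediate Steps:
$A{\left(M \right)} = -11 + M^{2} + \frac{M}{2}$ ($A{\left(M \right)} = \left(M^{2} + \frac{-2 + M}{2 M} M\right) - 10 = \left(M^{2} + \left(-1 + \frac{M}{2}\right)\right) - 10 = \left(-1 + M^{2} + \frac{M}{2}\right) - 10 = -11 + M^{2} + \frac{M}{2}$)
$\frac{1}{\left(-441285 + 306399\right) + 3 \cdot 1 A{\left(-4 \right)}} = \frac{1}{\left(-441285 + 306399\right) + 3 \cdot 1 \left(-11 + \left(-4\right)^{2} + \frac{1}{2} \left(-4\right)\right)} = \frac{1}{-134886 + 3 \left(-11 + 16 - 2\right)} = \frac{1}{-134886 + 3 \cdot 3} = \frac{1}{-134886 + 9} = \frac{1}{-134877} = - \frac{1}{134877}$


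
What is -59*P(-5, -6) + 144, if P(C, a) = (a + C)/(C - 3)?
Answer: 503/8 ≈ 62.875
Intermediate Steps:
P(C, a) = (C + a)/(-3 + C)
-59*P(-5, -6) + 144 = -59*(-5 - 6)/(-3 - 5) + 144 = -59*(-11)/(-8) + 144 = -(-59)*(-11)/8 + 144 = -59*11/8 + 144 = -649/8 + 144 = 503/8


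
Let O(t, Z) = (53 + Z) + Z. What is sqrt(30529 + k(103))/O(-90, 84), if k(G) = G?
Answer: 2*sqrt(7658)/221 ≈ 0.79195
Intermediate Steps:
O(t, Z) = 53 + 2*Z
sqrt(30529 + k(103))/O(-90, 84) = sqrt(30529 + 103)/(53 + 2*84) = sqrt(30632)/(53 + 168) = (2*sqrt(7658))/221 = (2*sqrt(7658))*(1/221) = 2*sqrt(7658)/221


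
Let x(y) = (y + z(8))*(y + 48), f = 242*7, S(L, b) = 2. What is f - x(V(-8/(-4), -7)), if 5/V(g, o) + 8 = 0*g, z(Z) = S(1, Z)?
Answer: 104247/64 ≈ 1628.9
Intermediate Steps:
z(Z) = 2
f = 1694
V(g, o) = -5/8 (V(g, o) = 5/(-8 + 0*g) = 5/(-8 + 0) = 5/(-8) = 5*(-1/8) = -5/8)
x(y) = (2 + y)*(48 + y) (x(y) = (y + 2)*(y + 48) = (2 + y)*(48 + y))
f - x(V(-8/(-4), -7)) = 1694 - (96 + (-5/8)**2 + 50*(-5/8)) = 1694 - (96 + 25/64 - 125/4) = 1694 - 1*4169/64 = 1694 - 4169/64 = 104247/64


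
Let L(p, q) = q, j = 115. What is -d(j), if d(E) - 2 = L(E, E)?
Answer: -117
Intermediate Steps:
d(E) = 2 + E
-d(j) = -(2 + 115) = -1*117 = -117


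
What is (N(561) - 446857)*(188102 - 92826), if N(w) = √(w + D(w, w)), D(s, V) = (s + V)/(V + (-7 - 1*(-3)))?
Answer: -42574747532 + 95276*√174674643/557 ≈ -4.2573e+10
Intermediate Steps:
D(s, V) = (V + s)/(-4 + V) (D(s, V) = (V + s)/(V + (-7 + 3)) = (V + s)/(V - 4) = (V + s)/(-4 + V))
N(w) = √(w + 2*w/(-4 + w)) (N(w) = √(w + (w + w)/(-4 + w)) = √(w + (2*w)/(-4 + w)) = √(w + 2*w/(-4 + w)))
(N(561) - 446857)*(188102 - 92826) = (√(561*(-2 + 561)/(-4 + 561)) - 446857)*(188102 - 92826) = (√(561*559/557) - 446857)*95276 = (√(561*(1/557)*559) - 446857)*95276 = (√(313599/557) - 446857)*95276 = (√174674643/557 - 446857)*95276 = (-446857 + √174674643/557)*95276 = -42574747532 + 95276*√174674643/557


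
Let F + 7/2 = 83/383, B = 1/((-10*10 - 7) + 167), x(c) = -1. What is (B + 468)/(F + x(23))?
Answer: -10755023/98430 ≈ -109.27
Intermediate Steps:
B = 1/60 (B = 1/((-100 - 7) + 167) = 1/(-107 + 167) = 1/60 ≈ 0.016667)
F = -2515/766 (F = -7/2 + 83/383 = -2515/766 ≈ -3.2833)
(B + 468)/(F + x(23)) = (1/60 + 468)/(-2515/766 - 1) = 28081/(60*(-3281/766)) = (28081/60)*(-766/3281) = -10755023/98430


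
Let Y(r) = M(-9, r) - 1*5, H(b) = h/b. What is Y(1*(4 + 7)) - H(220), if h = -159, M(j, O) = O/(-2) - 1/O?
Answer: -2171/220 ≈ -9.8682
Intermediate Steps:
M(j, O) = -1/O - O/2 (M(j, O) = O*(-½) - 1/O = -O/2 - 1/O = -1/O - O/2)
H(b) = -159/b
Y(r) = -5 - 1/r - r/2 (Y(r) = (-1/r - r/2) - 1*5 = (-1/r - r/2) - 5 = -5 - 1/r - r/2)
Y(1*(4 + 7)) - H(220) = (-5 - 1/(1*(4 + 7)) - (4 + 7)/2) - (-159)/220 = (-5 - 1/(1*11) - 11/2) - (-159)/220 = (-5 - 1/11 - ½*11) - 1*(-159/220) = (-5 - 1*1/11 - 11/2) + 159/220 = (-5 - 1/11 - 11/2) + 159/220 = -233/22 + 159/220 = -2171/220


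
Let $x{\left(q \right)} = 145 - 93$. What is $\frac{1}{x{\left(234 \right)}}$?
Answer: $\frac{1}{52} \approx 0.019231$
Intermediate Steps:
$x{\left(q \right)} = 52$
$\frac{1}{x{\left(234 \right)}} = \frac{1}{52}$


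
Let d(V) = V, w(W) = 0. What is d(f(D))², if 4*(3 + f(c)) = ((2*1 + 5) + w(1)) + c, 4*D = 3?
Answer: 289/256 ≈ 1.1289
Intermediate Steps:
D = ¾ (D = (¼)*3 = ¾ ≈ 0.75000)
f(c) = -5/4 + c/4 (f(c) = -3 + (((2*1 + 5) + 0) + c)/4 = -3 + (((2 + 5) + 0) + c)/4 = -3 + ((7 + 0) + c)/4 = -3 + (7 + c)/4 = -3 + (7/4 + c/4) = -5/4 + c/4)
d(f(D))² = (-5/4 + (¼)*(¾))² = (-5/4 + 3/16)² = (-17/16)² = 289/256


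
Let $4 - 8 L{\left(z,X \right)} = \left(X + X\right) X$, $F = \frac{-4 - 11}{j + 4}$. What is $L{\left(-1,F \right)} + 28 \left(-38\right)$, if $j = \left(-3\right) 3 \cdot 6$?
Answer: $- \frac{425409}{400} \approx -1063.5$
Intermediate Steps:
$j = -54$ ($j = \left(-9\right) 6 = -54$)
$F = \frac{3}{10}$ ($F = \frac{-4 - 11}{-54 + 4} = \frac{-4 - 11}{-50} = \left(-4 - 11\right) \left(- \frac{1}{50}\right) = \left(-15\right) \left(- \frac{1}{50}\right) = \frac{3}{10} \approx 0.3$)
$L{\left(z,X \right)} = \frac{1}{2} - \frac{X^{2}}{4}$ ($L{\left(z,X \right)} = \frac{1}{2} - \frac{\left(X + X\right) X}{8} = \frac{1}{2} - \frac{2 X X}{8} = \frac{1}{2} - \frac{2 X^{2}}{8} = \frac{1}{2} - \frac{X^{2}}{4}$)
$L{\left(-1,F \right)} + 28 \left(-38\right) = \left(\frac{1}{2} - \frac{\left(\frac{3}{10}\right)^{2}}{4}\right) + 28 \left(-38\right) = \left(\frac{1}{2} - \frac{9}{400}\right) - 1064 = \frac{191}{400} - 1064 = - \frac{425409}{400}$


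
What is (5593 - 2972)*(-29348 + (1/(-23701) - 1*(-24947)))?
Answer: -273391535342/23701 ≈ -1.1535e+7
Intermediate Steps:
(5593 - 2972)*(-29348 + (1/(-23701) - 1*(-24947))) = 2621*(-29348 + (-1/23701 + 24947)) = 2621*(-29348 + 591268846/23701) = 2621*(-104308102/23701) = -273391535342/23701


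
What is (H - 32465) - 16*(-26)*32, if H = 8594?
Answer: -10559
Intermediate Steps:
(H - 32465) - 16*(-26)*32 = (8594 - 32465) - 16*(-26)*32 = -23871 + 416*32 = -23871 + 13312 = -10559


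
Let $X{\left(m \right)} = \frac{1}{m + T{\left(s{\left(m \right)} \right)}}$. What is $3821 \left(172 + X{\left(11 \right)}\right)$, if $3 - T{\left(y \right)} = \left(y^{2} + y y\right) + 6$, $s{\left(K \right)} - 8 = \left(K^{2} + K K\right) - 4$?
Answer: $\frac{79538421267}{121024} \approx 6.5721 \cdot 10^{5}$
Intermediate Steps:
$s{\left(K \right)} = 4 + 2 K^{2}$ ($s{\left(K \right)} = 8 - \left(4 - K^{2} - K K\right) = 8 + \left(\left(K^{2} + K^{2}\right) - 4\right) = 8 + \left(2 K^{2} - 4\right) = 8 + \left(-4 + 2 K^{2}\right) = 4 + 2 K^{2}$)
$T{\left(y \right)} = -3 - 2 y^{2}$ ($T{\left(y \right)} = 3 - \left(\left(y^{2} + y y\right) + 6\right) = 3 - \left(\left(y^{2} + y^{2}\right) + 6\right) = 3 - \left(2 y^{2} + 6\right) = 3 - \left(6 + 2 y^{2}\right) = -3 - 2 y^{2}$)
$X{\left(m \right)} = \frac{1}{-3 + m - 2 \left(4 + 2 m^{2}\right)^{2}}$ ($X{\left(m \right)} = \frac{1}{m - \left(3 + 2 \left(4 + 2 m^{2}\right)^{2}\right)} = \frac{1}{-3 + m - 2 \left(4 + 2 m^{2}\right)^{2}}$)
$3821 \left(172 + X{\left(11 \right)}\right) = 3821 \left(172 - \frac{1}{3 - 11 + 8 \left(2 + 11^{2}\right)^{2}}\right) = 3821 \left(172 - \frac{1}{3 - 11 + 8 \left(2 + 121\right)^{2}}\right) = 3821 \left(172 - \frac{1}{3 - 11 + 8 \cdot 123^{2}}\right) = 3821 \left(172 - \frac{1}{3 - 11 + 8 \cdot 15129}\right) = 3821 \left(172 - \frac{1}{3 - 11 + 121032}\right) = 3821 \left(172 - \frac{1}{121024}\right) = 3821 \cdot \frac{20816127}{121024} = \frac{79538421267}{121024}$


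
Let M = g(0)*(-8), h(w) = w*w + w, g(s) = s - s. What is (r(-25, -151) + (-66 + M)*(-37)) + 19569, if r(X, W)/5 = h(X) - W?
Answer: 25766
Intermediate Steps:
g(s) = 0
h(w) = w + w**2 (h(w) = w**2 + w = w + w**2)
M = 0 (M = 0*(-8) = 0)
r(X, W) = -5*W + 5*X*(1 + X) (r(X, W) = 5*(X*(1 + X) - W) = 5*(-W + X*(1 + X)) = -5*W + 5*X*(1 + X))
(r(-25, -151) + (-66 + M)*(-37)) + 19569 = ((-5*(-151) + 5*(-25)*(1 - 25)) + (-66 + 0)*(-37)) + 19569 = ((755 + 5*(-25)*(-24)) - 66*(-37)) + 19569 = ((755 + 3000) + 2442) + 19569 = (3755 + 2442) + 19569 = 6197 + 19569 = 25766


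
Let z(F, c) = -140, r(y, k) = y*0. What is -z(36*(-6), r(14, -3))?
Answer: 140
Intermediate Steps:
r(y, k) = 0
-z(36*(-6), r(14, -3)) = -1*(-140) = 140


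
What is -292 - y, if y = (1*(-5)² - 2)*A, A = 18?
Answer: -706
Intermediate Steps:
y = 414 (y = (1*(-5)² - 2)*18 = (1*25 - 2)*18 = (25 - 2)*18 = 23*18 = 414)
-292 - y = -292 - 1*414 = -292 - 414 = -706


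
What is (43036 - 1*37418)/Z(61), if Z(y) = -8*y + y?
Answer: -5618/427 ≈ -13.157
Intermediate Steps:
Z(y) = -7*y
(43036 - 1*37418)/Z(61) = (43036 - 1*37418)/((-7*61)) = (43036 - 37418)/(-427) = 5618*(-1/427) = -5618/427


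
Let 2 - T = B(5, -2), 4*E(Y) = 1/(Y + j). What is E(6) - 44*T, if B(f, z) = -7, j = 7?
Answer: -20591/52 ≈ -395.98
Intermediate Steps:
E(Y) = 1/(4*(7 + Y)) (E(Y) = 1/(4*(Y + 7)) = 1/(4*(7 + Y)))
T = 9 (T = 2 - 1*(-7) = 2 + 7 = 9)
E(6) - 44*T = 1/(4*(7 + 6)) - 44*9 = (¼)/13 - 396 = (¼)*(1/13) - 396 = 1/52 - 396 = -20591/52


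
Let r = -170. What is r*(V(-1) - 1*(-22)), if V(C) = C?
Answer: -3570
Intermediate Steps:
r*(V(-1) - 1*(-22)) = -170*(-1 - 1*(-22)) = -170*(-1 + 22) = -170*21 = -3570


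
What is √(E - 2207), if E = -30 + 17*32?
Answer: I*√1693 ≈ 41.146*I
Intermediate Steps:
E = 514 (E = -30 + 544 = 514)
√(E - 2207) = √(514 - 2207) = √(-1693) = I*√1693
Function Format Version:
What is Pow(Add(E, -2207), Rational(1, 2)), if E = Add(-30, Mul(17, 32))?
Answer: Mul(I, Pow(1693, Rational(1, 2))) ≈ Mul(41.146, I)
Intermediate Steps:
E = 514 (E = Add(-30, 544) = 514)
Pow(Add(E, -2207), Rational(1, 2)) = Pow(Add(514, -2207), Rational(1, 2)) = Pow(-1693, Rational(1, 2)) = Mul(I, Pow(1693, Rational(1, 2)))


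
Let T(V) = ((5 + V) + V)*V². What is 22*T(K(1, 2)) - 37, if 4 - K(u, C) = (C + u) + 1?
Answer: -37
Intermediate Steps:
K(u, C) = 3 - C - u (K(u, C) = 4 - ((C + u) + 1) = 4 - (1 + C + u) = 4 + (-1 - C - u) = 3 - C - u)
T(V) = V²*(5 + 2*V) (T(V) = (5 + 2*V)*V² = V²*(5 + 2*V))
22*T(K(1, 2)) - 37 = 22*((3 - 1*2 - 1*1)²*(5 + 2*(3 - 1*2 - 1*1))) - 37 = 22*((3 - 2 - 1)²*(5 + 2*(3 - 2 - 1))) - 37 = 22*(0²*(5 + 2*0)) - 37 = 22*(0*(5 + 0)) - 37 = 22*(0*5) - 37 = 22*0 - 37 = 0 - 37 = -37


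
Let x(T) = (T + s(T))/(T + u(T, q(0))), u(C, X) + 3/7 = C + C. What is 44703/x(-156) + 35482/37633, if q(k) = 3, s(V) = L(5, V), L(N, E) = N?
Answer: 5516325433195/39778081 ≈ 1.3868e+5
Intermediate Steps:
s(V) = 5
u(C, X) = -3/7 + 2*C (u(C, X) = -3/7 + (C + C) = -3/7 + 2*C)
x(T) = (5 + T)/(-3/7 + 3*T) (x(T) = (T + 5)/(T + (-3/7 + 2*T)) = (5 + T)/(-3/7 + 3*T))
44703/x(-156) + 35482/37633 = 44703/((7*(5 - 156)/(3*(-1 + 7*(-156))))) + 35482/37633 = 44703/(((7/3)*(-151)/(-1 - 1092))) + 35482*(1/37633) = 44703/(((7/3)*(-151)/(-1093))) + 35482/37633 = 44703/(((7/3)*(-1/1093)*(-151))) + 35482/37633 = 44703/(1057/3279) + 35482/37633 = 44703*(3279/1057) + 35482/37633 = 146581137/1057 + 35482/37633 = 5516325433195/39778081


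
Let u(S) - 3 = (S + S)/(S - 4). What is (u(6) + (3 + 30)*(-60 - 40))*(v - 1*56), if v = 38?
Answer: 59238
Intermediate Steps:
u(S) = 3 + 2*S/(-4 + S) (u(S) = 3 + (S + S)/(S - 4) = 3 + (2*S)/(-4 + S) = 3 + 2*S/(-4 + S))
(u(6) + (3 + 30)*(-60 - 40))*(v - 1*56) = ((-12 + 5*6)/(-4 + 6) + (3 + 30)*(-60 - 40))*(38 - 1*56) = ((-12 + 30)/2 + 33*(-100))*(38 - 56) = ((½)*18 - 3300)*(-18) = (9 - 3300)*(-18) = -3291*(-18) = 59238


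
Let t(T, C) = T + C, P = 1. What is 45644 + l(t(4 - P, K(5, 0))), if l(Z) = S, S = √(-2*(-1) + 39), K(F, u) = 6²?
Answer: 45644 + √41 ≈ 45650.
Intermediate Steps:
K(F, u) = 36
t(T, C) = C + T
S = √41 (S = √(2 + 39) = √41 ≈ 6.4031)
l(Z) = √41
45644 + l(t(4 - P, K(5, 0))) = 45644 + √41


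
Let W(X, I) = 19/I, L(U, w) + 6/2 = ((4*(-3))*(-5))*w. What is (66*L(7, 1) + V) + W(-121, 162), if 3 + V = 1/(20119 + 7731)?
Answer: 4240002403/1127925 ≈ 3759.1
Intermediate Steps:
L(U, w) = -3 + 60*w (L(U, w) = -3 + ((4*(-3))*(-5))*w = -3 + (-12*(-5))*w = -3 + 60*w)
V = -83549/27850 (V = -3 + 1/(20119 + 7731) = -3 + 1/27850 = -83549/27850 ≈ -3.0000)
(66*L(7, 1) + V) + W(-121, 162) = (66*(-3 + 60*1) - 83549/27850) + 19/162 = (66*(-3 + 60) - 83549/27850) + 19*(1/162) = (66*57 - 83549/27850) + 19/162 = (3762 - 83549/27850) + 19/162 = 104688151/27850 + 19/162 = 4240002403/1127925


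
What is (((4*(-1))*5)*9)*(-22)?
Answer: 3960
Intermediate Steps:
(((4*(-1))*5)*9)*(-22) = (-4*5*9)*(-22) = -20*9*(-22) = -180*(-22) = 3960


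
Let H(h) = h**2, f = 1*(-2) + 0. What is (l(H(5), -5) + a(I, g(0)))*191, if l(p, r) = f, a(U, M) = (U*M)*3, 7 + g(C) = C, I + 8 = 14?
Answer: -24448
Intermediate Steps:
I = 6 (I = -8 + 14 = 6)
f = -2 (f = -2 + 0 = -2)
g(C) = -7 + C
a(U, M) = 3*M*U (a(U, M) = (M*U)*3 = 3*M*U)
l(p, r) = -2
(l(H(5), -5) + a(I, g(0)))*191 = (-2 + 3*(-7 + 0)*6)*191 = (-2 + 3*(-7)*6)*191 = (-2 - 126)*191 = -128*191 = -24448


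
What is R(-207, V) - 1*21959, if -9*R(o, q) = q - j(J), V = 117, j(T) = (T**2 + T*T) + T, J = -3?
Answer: -65911/3 ≈ -21970.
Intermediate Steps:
j(T) = T + 2*T**2 (j(T) = (T**2 + T**2) + T = 2*T**2 + T = T + 2*T**2)
R(o, q) = 5/3 - q/9 (R(o, q) = -(q - (-3)*(1 + 2*(-3)))/9 = -(q - (-3)*(1 - 6))/9 = -(q - (-3)*(-5))/9 = -(q - 1*15)/9 = -(q - 15)/9 = -(-15 + q)/9 = 5/3 - q/9)
R(-207, V) - 1*21959 = (5/3 - 1/9*117) - 1*21959 = (5/3 - 13) - 21959 = -34/3 - 21959 = -65911/3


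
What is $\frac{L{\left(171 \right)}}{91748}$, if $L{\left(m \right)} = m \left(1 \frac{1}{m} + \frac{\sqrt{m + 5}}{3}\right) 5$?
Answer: $\frac{5}{91748} + \frac{285 \sqrt{11}}{22937} \approx 0.041265$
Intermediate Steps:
$L{\left(m \right)} = 5 m \left(\frac{1}{m} + \frac{\sqrt{5 + m}}{3}\right)$ ($L{\left(m \right)} = m \left(\frac{1}{m} + \sqrt{5 + m} \frac{1}{3}\right) 5 = m \left(\frac{1}{m} + \frac{\sqrt{5 + m}}{3}\right) 5 = 5 m \left(\frac{1}{m} + \frac{\sqrt{5 + m}}{3}\right)$)
$\frac{L{\left(171 \right)}}{91748} = \frac{5 + \frac{5}{3} \cdot 171 \sqrt{5 + 171}}{91748} = \left(5 + \frac{5}{3} \cdot 171 \sqrt{176}\right) \frac{1}{91748} = \left(5 + \frac{5}{3} \cdot 171 \cdot 4 \sqrt{11}\right) \frac{1}{91748} = \left(5 + 1140 \sqrt{11}\right) \frac{1}{91748} = \frac{5}{91748} + \frac{285 \sqrt{11}}{22937}$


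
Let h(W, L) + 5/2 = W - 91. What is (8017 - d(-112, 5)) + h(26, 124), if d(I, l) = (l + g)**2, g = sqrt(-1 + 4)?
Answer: 15843/2 - 10*sqrt(3) ≈ 7904.2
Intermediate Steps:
h(W, L) = -187/2 + W (h(W, L) = -5/2 + (W - 91) = -5/2 + (-91 + W) = -187/2 + W)
g = sqrt(3) ≈ 1.7320
d(I, l) = (l + sqrt(3))**2
(8017 - d(-112, 5)) + h(26, 124) = (8017 - (5 + sqrt(3))**2) + (-187/2 + 26) = (8017 - (5 + sqrt(3))**2) - 135/2 = 15899/2 - (5 + sqrt(3))**2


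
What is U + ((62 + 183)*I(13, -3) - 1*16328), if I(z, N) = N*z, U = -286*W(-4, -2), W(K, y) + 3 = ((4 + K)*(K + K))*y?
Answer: -25025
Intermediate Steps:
W(K, y) = -3 + 2*K*y*(4 + K) (W(K, y) = -3 + ((4 + K)*(K + K))*y = -3 + ((4 + K)*(2*K))*y = -3 + (2*K*(4 + K))*y = -3 + 2*K*y*(4 + K))
U = 858 (U = -286*(-3 + 2*(-2)*(-4)² + 8*(-4)*(-2)) = -286*(-3 + 2*(-2)*16 + 64) = -286*(-3 - 64 + 64) = -286*(-3) = 858)
U + ((62 + 183)*I(13, -3) - 1*16328) = 858 + ((62 + 183)*(-3*13) - 1*16328) = 858 + (245*(-39) - 16328) = 858 + (-9555 - 16328) = 858 - 25883 = -25025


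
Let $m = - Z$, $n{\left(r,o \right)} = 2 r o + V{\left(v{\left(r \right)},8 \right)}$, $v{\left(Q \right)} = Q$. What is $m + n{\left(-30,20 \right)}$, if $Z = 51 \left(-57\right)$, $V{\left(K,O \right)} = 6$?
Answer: $1713$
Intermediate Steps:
$Z = -2907$
$n{\left(r,o \right)} = 6 + 2 o r$ ($n{\left(r,o \right)} = 2 r o + 6 = 2 o r + 6 = 6 + 2 o r$)
$m = 2907$ ($m = \left(-1\right) \left(-2907\right) = 2907$)
$m + n{\left(-30,20 \right)} = 2907 + \left(6 + 2 \cdot 20 \left(-30\right)\right) = 2907 + \left(6 - 1200\right) = 2907 - 1194 = 1713$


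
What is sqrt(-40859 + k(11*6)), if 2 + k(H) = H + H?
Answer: 13*I*sqrt(241) ≈ 201.81*I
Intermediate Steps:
k(H) = -2 + 2*H (k(H) = -2 + (H + H) = -2 + 2*H)
sqrt(-40859 + k(11*6)) = sqrt(-40859 + (-2 + 2*(11*6))) = sqrt(-40859 + (-2 + 2*66)) = sqrt(-40859 + (-2 + 132)) = sqrt(-40859 + 130) = sqrt(-40729) = 13*I*sqrt(241)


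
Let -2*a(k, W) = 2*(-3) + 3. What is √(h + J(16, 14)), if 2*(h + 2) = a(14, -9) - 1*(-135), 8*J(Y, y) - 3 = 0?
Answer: √1066/4 ≈ 8.1624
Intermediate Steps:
a(k, W) = 3/2 (a(k, W) = -(2*(-3) + 3)/2 = -(-6 + 3)/2 = -½*(-3) = 3/2)
J(Y, y) = 3/8 (J(Y, y) = 3/8 + (⅛)*0 = 3/8 + 0 = 3/8)
h = 265/4 (h = -2 + (3/2 - 1*(-135))/2 = -2 + (3/2 + 135)/2 = -2 + (½)*(273/2) = -2 + 273/4 = 265/4 ≈ 66.250)
√(h + J(16, 14)) = √(265/4 + 3/8) = √(533/8) = √1066/4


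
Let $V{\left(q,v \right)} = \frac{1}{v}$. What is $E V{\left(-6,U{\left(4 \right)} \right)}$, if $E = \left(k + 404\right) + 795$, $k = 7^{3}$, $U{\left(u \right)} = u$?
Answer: $\frac{771}{2} \approx 385.5$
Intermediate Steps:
$k = 343$
$E = 1542$ ($E = \left(343 + 404\right) + 795 = 747 + 795 = 1542$)
$E V{\left(-6,U{\left(4 \right)} \right)} = \frac{1542}{4} = 1542 \cdot \frac{1}{4} = \frac{771}{2}$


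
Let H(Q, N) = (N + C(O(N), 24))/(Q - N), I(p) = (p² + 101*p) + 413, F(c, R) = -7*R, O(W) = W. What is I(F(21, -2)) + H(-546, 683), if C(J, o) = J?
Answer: 2484901/1229 ≈ 2021.9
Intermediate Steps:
I(p) = 413 + p² + 101*p
H(Q, N) = 2*N/(Q - N) (H(Q, N) = (N + N)/(Q - N) = (2*N)/(Q - N) = 2*N/(Q - N))
I(F(21, -2)) + H(-546, 683) = (413 + (-7*(-2))² + 101*(-7*(-2))) - 2*683/(683 - 1*(-546)) = (413 + 14² + 101*14) - 2*683/(683 + 546) = (413 + 196 + 1414) - 2*683/1229 = 2023 - 2*683*1/1229 = 2023 - 1366/1229 = 2484901/1229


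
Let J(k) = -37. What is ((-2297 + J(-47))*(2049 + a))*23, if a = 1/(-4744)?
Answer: -260906732655/2372 ≈ -1.0999e+8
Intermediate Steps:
a = -1/4744 ≈ -0.00021079
((-2297 + J(-47))*(2049 + a))*23 = ((-2297 - 37)*(2049 - 1/4744))*23 = -2334*9720455/4744*23 = -11343770985/2372*23 = -260906732655/2372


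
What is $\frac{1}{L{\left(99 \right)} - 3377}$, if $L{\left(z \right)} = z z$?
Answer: $\frac{1}{6424} \approx 0.00015567$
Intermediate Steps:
$L{\left(z \right)} = z^{2}$
$\frac{1}{L{\left(99 \right)} - 3377} = \frac{1}{99^{2} - 3377} = \frac{1}{9801 - 3377} = \frac{1}{6424}$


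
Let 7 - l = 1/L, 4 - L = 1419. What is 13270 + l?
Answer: 18786956/1415 ≈ 13277.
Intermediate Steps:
L = -1415 (L = 4 - 1*1419 = 4 - 1419 = -1415)
l = 9906/1415 (l = 7 - 1/(-1415) = 7 - 1*(-1/1415) = 7 + 1/1415 = 9906/1415 ≈ 7.0007)
13270 + l = 13270 + 9906/1415 = 18786956/1415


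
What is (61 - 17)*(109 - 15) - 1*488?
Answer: 3648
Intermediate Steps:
(61 - 17)*(109 - 15) - 1*488 = 44*94 - 488 = 4136 - 488 = 3648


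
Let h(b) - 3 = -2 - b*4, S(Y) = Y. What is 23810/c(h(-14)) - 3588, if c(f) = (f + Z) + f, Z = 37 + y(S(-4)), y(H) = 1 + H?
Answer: -253607/74 ≈ -3427.1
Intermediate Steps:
Z = 34 (Z = 37 + (1 - 4) = 37 - 3 = 34)
h(b) = 1 - 4*b (h(b) = 3 + (-2 - b*4) = 3 + (-2 - 4*b) = 1 - 4*b)
c(f) = 34 + 2*f (c(f) = (f + 34) + f = (34 + f) + f = 34 + 2*f)
23810/c(h(-14)) - 3588 = 23810/(34 + 2*(1 - 4*(-14))) - 3588 = 23810/(34 + 2*(1 + 56)) - 3588 = 23810/(34 + 2*57) - 3588 = 23810/(34 + 114) - 3588 = 23810/148 - 3588 = 23810*(1/148) - 3588 = 11905/74 - 3588 = -253607/74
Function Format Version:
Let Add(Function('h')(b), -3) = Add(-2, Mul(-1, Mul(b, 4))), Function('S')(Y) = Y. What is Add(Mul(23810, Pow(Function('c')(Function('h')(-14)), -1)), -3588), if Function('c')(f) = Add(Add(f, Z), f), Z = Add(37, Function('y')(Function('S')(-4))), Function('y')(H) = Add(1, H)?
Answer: Rational(-253607, 74) ≈ -3427.1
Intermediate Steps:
Z = 34 (Z = Add(37, Add(1, -4)) = Add(37, -3) = 34)
Function('h')(b) = Add(1, Mul(-4, b)) (Function('h')(b) = Add(3, Add(-2, Mul(-1, Mul(b, 4)))) = Add(3, Add(-2, Mul(-1, Mul(4, b)))) = Add(3, Add(-2, Mul(-4, b))) = Add(1, Mul(-4, b)))
Function('c')(f) = Add(34, Mul(2, f)) (Function('c')(f) = Add(Add(f, 34), f) = Add(Add(34, f), f) = Add(34, Mul(2, f)))
Add(Mul(23810, Pow(Function('c')(Function('h')(-14)), -1)), -3588) = Add(Mul(23810, Pow(Add(34, Mul(2, Add(1, Mul(-4, -14)))), -1)), -3588) = Add(Mul(23810, Pow(Add(34, Mul(2, Add(1, 56))), -1)), -3588) = Add(Mul(23810, Pow(Add(34, Mul(2, 57)), -1)), -3588) = Add(Mul(23810, Pow(Add(34, 114), -1)), -3588) = Add(Mul(23810, Pow(148, -1)), -3588) = Add(Mul(23810, Rational(1, 148)), -3588) = Add(Rational(11905, 74), -3588) = Rational(-253607, 74)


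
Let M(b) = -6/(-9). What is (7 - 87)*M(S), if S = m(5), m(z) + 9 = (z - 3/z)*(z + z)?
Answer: -160/3 ≈ -53.333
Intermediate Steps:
m(z) = -9 + 2*z*(z - 3/z) (m(z) = -9 + (z - 3/z)*(z + z) = -9 + (z - 3/z)*(2*z) = -9 + 2*z*(z - 3/z))
S = 35 (S = -15 + 2*5² = -15 + 2*25 = -15 + 50 = 35)
M(b) = ⅔ (M(b) = -6*(-⅑) = ⅔)
(7 - 87)*M(S) = (7 - 87)*(⅔) = -80*⅔ = -160/3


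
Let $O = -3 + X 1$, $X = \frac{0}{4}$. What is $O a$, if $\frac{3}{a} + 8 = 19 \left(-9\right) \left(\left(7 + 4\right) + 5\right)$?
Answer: $\frac{9}{2744} \approx 0.0032799$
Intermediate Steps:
$X = 0$ ($X = 0 \cdot \frac{1}{4} = 0$)
$a = - \frac{3}{2744}$ ($a = \frac{3}{-8 + 19 \left(-9\right) \left(\left(7 + 4\right) + 5\right)} = \frac{3}{-8 - 171 \left(11 + 5\right)} = \frac{3}{-8 - 2736} = \frac{3}{-2744} = 3 \left(- \frac{1}{2744}\right) = - \frac{3}{2744} \approx -0.0010933$)
$O = -3$ ($O = -3 + 0 \cdot 1 = -3 + 0 = -3$)
$O a = \left(-3\right) \left(- \frac{3}{2744}\right) = \frac{9}{2744}$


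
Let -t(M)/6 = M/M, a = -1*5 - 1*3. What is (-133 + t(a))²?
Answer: 19321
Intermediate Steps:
a = -8 (a = -5 - 3 = -8)
t(M) = -6 (t(M) = -6*M/M = -6*1 = -6)
(-133 + t(a))² = (-133 - 6)² = (-139)² = 19321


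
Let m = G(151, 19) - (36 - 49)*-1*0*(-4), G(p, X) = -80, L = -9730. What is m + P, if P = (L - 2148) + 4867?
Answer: -7091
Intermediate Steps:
P = -7011 (P = (-9730 - 2148) + 4867 = -11878 + 4867 = -7011)
m = -80 (m = -80 - (36 - 49)*-1*0*(-4) = -80 - (-13)*0*(-4) = -80 - (-13)*0 = -80 - 1*0 = -80 + 0 = -80)
m + P = -80 - 7011 = -7091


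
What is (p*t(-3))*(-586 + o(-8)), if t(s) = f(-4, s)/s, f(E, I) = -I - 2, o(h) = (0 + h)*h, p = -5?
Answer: -870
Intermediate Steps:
o(h) = h² (o(h) = h*h = h²)
f(E, I) = -2 - I
t(s) = (-2 - s)/s
(p*t(-3))*(-586 + o(-8)) = (-5*(-2 - 1*(-3))/(-3))*(-586 + (-8)²) = (-(-5)*(-2 + 3)/3)*(-586 + 64) = -(-5)/3*(-522) = -5*(-⅓)*(-522) = (5/3)*(-522) = -870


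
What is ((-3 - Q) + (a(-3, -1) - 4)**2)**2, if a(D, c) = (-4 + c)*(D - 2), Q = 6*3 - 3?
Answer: 178929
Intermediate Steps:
Q = 15 (Q = 18 - 3 = 15)
a(D, c) = (-4 + c)*(-2 + D)
((-3 - Q) + (a(-3, -1) - 4)**2)**2 = ((-3 - 1*15) + ((8 - 4*(-3) - 2*(-1) - 3*(-1)) - 4)**2)**2 = ((-3 - 15) + ((8 + 12 + 2 + 3) - 4)**2)**2 = (-18 + (25 - 4)**2)**2 = (-18 + 21**2)**2 = (-18 + 441)**2 = 423**2 = 178929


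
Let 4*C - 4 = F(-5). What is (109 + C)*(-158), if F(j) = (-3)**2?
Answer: -35471/2 ≈ -17736.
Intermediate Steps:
F(j) = 9
C = 13/4 (C = 1 + (1/4)*9 = 1 + 9/4 = 13/4 ≈ 3.2500)
(109 + C)*(-158) = (109 + 13/4)*(-158) = (449/4)*(-158) = -35471/2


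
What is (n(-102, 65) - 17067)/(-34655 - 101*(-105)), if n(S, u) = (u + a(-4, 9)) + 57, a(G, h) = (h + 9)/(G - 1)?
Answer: 84743/120250 ≈ 0.70472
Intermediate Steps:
a(G, h) = (9 + h)/(-1 + G)
n(S, u) = 267/5 + u (n(S, u) = (u + (9 + 9)/(-1 - 4)) + 57 = (u + 18/(-5)) + 57 = (u - ⅕*18) + 57 = (u - 18/5) + 57 = (-18/5 + u) + 57 = 267/5 + u)
(n(-102, 65) - 17067)/(-34655 - 101*(-105)) = ((267/5 + 65) - 17067)/(-34655 - 101*(-105)) = (592/5 - 17067)/(-34655 + 10605) = -84743/5/(-24050) = -84743/5*(-1/24050) = 84743/120250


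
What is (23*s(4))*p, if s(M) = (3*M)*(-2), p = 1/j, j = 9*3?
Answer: -184/9 ≈ -20.444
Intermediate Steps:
j = 27
p = 1/27 ≈ 0.037037
s(M) = -6*M
(23*s(4))*p = (23*(-6*4))*(1/27) = (23*(-24))*(1/27) = -552*1/27 = -184/9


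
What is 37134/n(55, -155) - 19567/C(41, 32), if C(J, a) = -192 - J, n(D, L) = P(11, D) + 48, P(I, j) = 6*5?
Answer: 1696408/3029 ≈ 560.06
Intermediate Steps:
P(I, j) = 30
n(D, L) = 78 (n(D, L) = 30 + 48 = 78)
37134/n(55, -155) - 19567/C(41, 32) = 37134/78 - 19567/(-192 - 1*41) = 37134*(1/78) - 19567/(-192 - 41) = 6189/13 - 19567/(-233) = 6189/13 - 19567*(-1/233) = 6189/13 + 19567/233 = 1696408/3029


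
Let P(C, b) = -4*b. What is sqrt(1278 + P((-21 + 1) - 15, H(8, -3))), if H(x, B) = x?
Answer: sqrt(1246) ≈ 35.299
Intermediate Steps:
sqrt(1278 + P((-21 + 1) - 15, H(8, -3))) = sqrt(1278 - 4*8) = sqrt(1278 - 32) = sqrt(1246)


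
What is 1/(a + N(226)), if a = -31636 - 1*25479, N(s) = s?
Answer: -1/56889 ≈ -1.7578e-5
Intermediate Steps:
a = -57115 (a = -31636 - 25479 = -57115)
1/(a + N(226)) = 1/(-57115 + 226) = 1/(-56889) = -1/56889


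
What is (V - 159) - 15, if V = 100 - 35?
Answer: -109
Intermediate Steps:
V = 65
(V - 159) - 15 = (65 - 159) - 15 = -94 - 15 = -109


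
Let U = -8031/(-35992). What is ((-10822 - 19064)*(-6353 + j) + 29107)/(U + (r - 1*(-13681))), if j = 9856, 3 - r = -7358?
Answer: -3766978543592/757351695 ≈ -4973.9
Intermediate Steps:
r = 7361 (r = 3 - 1*(-7358) = 3 + 7358 = 7361)
U = 8031/35992 (U = -8031*(-1/35992) = 8031/35992 ≈ 0.22313)
((-10822 - 19064)*(-6353 + j) + 29107)/(U + (r - 1*(-13681))) = ((-10822 - 19064)*(-6353 + 9856) + 29107)/(8031/35992 + (7361 - 1*(-13681))) = (-29886*3503 + 29107)/(8031/35992 + (7361 + 13681)) = (-104690658 + 29107)/(8031/35992 + 21042) = -104661551/757351695/35992 = -104661551*35992/757351695 = -3766978543592/757351695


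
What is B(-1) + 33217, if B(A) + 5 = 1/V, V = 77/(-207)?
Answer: 2557117/77 ≈ 33209.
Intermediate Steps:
V = -77/207 (V = 77*(-1/207) = -77/207 ≈ -0.37198)
B(A) = -592/77 (B(A) = -5 + 1/(-77/207) = -5 - 207/77 = -592/77)
B(-1) + 33217 = -592/77 + 33217 = 2557117/77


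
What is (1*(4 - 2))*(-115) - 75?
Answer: -305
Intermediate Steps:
(1*(4 - 2))*(-115) - 75 = (1*2)*(-115) - 75 = 2*(-115) - 75 = -230 - 75 = -305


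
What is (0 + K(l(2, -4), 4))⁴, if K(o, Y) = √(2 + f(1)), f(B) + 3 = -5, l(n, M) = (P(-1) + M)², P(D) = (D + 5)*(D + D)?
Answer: 36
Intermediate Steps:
P(D) = 2*D*(5 + D) (P(D) = (5 + D)*(2*D) = 2*D*(5 + D))
l(n, M) = (-8 + M)² (l(n, M) = (2*(-1)*(5 - 1) + M)² = (2*(-1)*4 + M)² = (-8 + M)²)
f(B) = -8 (f(B) = -3 - 5 = -8)
K(o, Y) = I*√6 (K(o, Y) = √(2 - 8) = √(-6) = I*√6)
(0 + K(l(2, -4), 4))⁴ = (0 + I*√6)⁴ = (I*√6)⁴ = 36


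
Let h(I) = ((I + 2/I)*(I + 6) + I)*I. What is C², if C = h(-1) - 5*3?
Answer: 1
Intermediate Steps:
h(I) = I*(I + (6 + I)*(I + 2/I)) (h(I) = ((I + 2/I)*(6 + I) + I)*I = ((6 + I)*(I + 2/I) + I)*I = (I + (6 + I)*(I + 2/I))*I = I*(I + (6 + I)*(I + 2/I)))
C = 1 (C = (12 + (-1)³ + 2*(-1) + 7*(-1)²) - 5*3 = (12 - 1 - 2 + 7*1) - 15 = (12 - 1 - 2 + 7) - 15 = 16 - 15 = 1)
C² = 1² = 1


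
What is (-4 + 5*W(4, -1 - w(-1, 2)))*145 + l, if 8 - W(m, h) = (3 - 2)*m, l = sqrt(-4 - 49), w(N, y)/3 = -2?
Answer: 2320 + I*sqrt(53) ≈ 2320.0 + 7.2801*I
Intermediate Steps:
w(N, y) = -6 (w(N, y) = 3*(-2) = -6)
l = I*sqrt(53) (l = sqrt(-53) = I*sqrt(53) ≈ 7.2801*I)
W(m, h) = 8 - m (W(m, h) = 8 - (3 - 2)*m = 8 - m)
(-4 + 5*W(4, -1 - w(-1, 2)))*145 + l = (-4 + 5*(8 - 1*4))*145 + I*sqrt(53) = (-4 + 5*(8 - 4))*145 + I*sqrt(53) = (-4 + 5*4)*145 + I*sqrt(53) = (-4 + 20)*145 + I*sqrt(53) = 16*145 + I*sqrt(53) = 2320 + I*sqrt(53)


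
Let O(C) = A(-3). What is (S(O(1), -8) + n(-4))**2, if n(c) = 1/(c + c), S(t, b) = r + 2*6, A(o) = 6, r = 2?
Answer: 12321/64 ≈ 192.52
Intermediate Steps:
O(C) = 6
S(t, b) = 14 (S(t, b) = 2 + 2*6 = 2 + 12 = 14)
n(c) = 1/(2*c)
(S(O(1), -8) + n(-4))**2 = (14 + (1/2)/(-4))**2 = (14 + (1/2)*(-1/4))**2 = (14 - 1/8)**2 = (111/8)**2 = 12321/64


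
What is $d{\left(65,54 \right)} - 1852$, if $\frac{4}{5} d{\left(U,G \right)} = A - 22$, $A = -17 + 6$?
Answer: $- \frac{7573}{4} \approx -1893.3$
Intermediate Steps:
$A = -11$
$d{\left(U,G \right)} = - \frac{165}{4}$ ($d{\left(U,G \right)} = \frac{5 \left(-11 - 22\right)}{4} = \frac{5}{4} \left(-33\right) = - \frac{165}{4}$)
$d{\left(65,54 \right)} - 1852 = - \frac{165}{4} - 1852 = - \frac{7573}{4}$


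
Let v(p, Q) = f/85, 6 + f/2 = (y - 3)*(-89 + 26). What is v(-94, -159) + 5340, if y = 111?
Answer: 88056/17 ≈ 5179.8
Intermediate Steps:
f = -13620 (f = -12 + 2*((111 - 3)*(-89 + 26)) = -12 + 2*(108*(-63)) = -12 + 2*(-6804) = -12 - 13608 = -13620)
v(p, Q) = -2724/17 (v(p, Q) = -13620/85 = -13620*1/85 = -2724/17)
v(-94, -159) + 5340 = -2724/17 + 5340 = 88056/17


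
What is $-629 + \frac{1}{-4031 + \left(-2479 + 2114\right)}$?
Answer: $- \frac{2765085}{4396} \approx -629.0$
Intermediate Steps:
$-629 + \frac{1}{-4031 + \left(-2479 + 2114\right)} = -629 + \frac{1}{-4031 - 365} = -629 + \frac{1}{-4396} = -629 - \frac{1}{4396} = - \frac{2765085}{4396}$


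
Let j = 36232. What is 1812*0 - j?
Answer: -36232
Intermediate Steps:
1812*0 - j = 1812*0 - 1*36232 = 0 - 36232 = -36232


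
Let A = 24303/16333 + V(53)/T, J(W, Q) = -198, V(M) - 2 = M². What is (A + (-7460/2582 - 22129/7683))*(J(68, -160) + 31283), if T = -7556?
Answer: -177071813847542542795/1224094613211444 ≈ -1.4466e+5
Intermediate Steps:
V(M) = 2 + M²
A = 137721405/123412148 (A = 24303/16333 + (2 + 53²)/(-7556) = 24303*(1/16333) + (2 + 2809)*(-1/7556) = 24303/16333 + 2811*(-1/7556) = 24303/16333 - 2811/7556 = 137721405/123412148 ≈ 1.1159)
(A + (-7460/2582 - 22129/7683))*(J(68, -160) + 31283) = (137721405/123412148 + (-7460/2582 - 22129/7683))*(-198 + 31283) = (137721405/123412148 + (-7460*1/2582 - 22129*1/7683))*31085 = (137721405/123412148 + (-3730/1291 - 22129/7683))*31085 = (137721405/123412148 - 57226129/9918753)*31085 = -5696374902607127/1224094613211444*31085 = -177071813847542542795/1224094613211444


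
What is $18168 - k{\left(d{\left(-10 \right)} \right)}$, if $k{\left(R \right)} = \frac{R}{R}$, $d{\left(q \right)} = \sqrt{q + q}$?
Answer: $18167$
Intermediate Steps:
$d{\left(q \right)} = \sqrt{2} \sqrt{q}$ ($d{\left(q \right)} = \sqrt{2 q} = \sqrt{2} \sqrt{q}$)
$k{\left(R \right)} = 1$
$18168 - k{\left(d{\left(-10 \right)} \right)} = 18168 - 1 = 18167$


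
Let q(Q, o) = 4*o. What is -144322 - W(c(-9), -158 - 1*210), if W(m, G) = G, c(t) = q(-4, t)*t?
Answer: -143954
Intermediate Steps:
c(t) = 4*t² (c(t) = (4*t)*t = 4*t²)
-144322 - W(c(-9), -158 - 1*210) = -144322 - (-158 - 1*210) = -144322 - (-158 - 210) = -144322 - 1*(-368) = -144322 + 368 = -143954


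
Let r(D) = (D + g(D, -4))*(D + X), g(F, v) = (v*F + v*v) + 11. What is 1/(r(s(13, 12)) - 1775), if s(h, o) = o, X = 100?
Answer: -1/2783 ≈ -0.00035932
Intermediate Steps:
g(F, v) = 11 + v**2 + F*v (g(F, v) = (F*v + v**2) + 11 = (v**2 + F*v) + 11 = 11 + v**2 + F*v)
r(D) = (27 - 3*D)*(100 + D) (r(D) = (D + (11 + (-4)**2 + D*(-4)))*(D + 100) = (D + (11 + 16 - 4*D))*(100 + D) = (D + (27 - 4*D))*(100 + D) = (27 - 3*D)*(100 + D))
1/(r(s(13, 12)) - 1775) = 1/((2700 - 273*12 - 3*12**2) - 1775) = 1/((2700 - 3276 - 3*144) - 1775) = 1/((2700 - 3276 - 432) - 1775) = 1/(-1008 - 1775) = 1/(-2783) = -1/2783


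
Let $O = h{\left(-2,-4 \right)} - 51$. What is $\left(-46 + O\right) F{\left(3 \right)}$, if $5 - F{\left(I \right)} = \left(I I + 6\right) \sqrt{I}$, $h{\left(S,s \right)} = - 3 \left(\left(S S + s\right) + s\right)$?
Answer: $-425 + 1275 \sqrt{3} \approx 1783.4$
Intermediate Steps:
$h{\left(S,s \right)} = - 6 s - 3 S^{2}$ ($h{\left(S,s \right)} = - 3 \left(\left(S^{2} + s\right) + s\right) = - 3 \left(\left(s + S^{2}\right) + s\right) = - 3 \left(S^{2} + 2 s\right) = - 6 s - 3 S^{2}$)
$F{\left(I \right)} = 5 - \sqrt{I} \left(6 + I^{2}\right)$ ($F{\left(I \right)} = 5 - \left(I I + 6\right) \sqrt{I} = 5 - \left(I^{2} + 6\right) \sqrt{I} = 5 - \left(6 + I^{2}\right) \sqrt{I} = 5 - \sqrt{I} \left(6 + I^{2}\right)$)
$O = -39$ ($O = \left(\left(-6\right) \left(-4\right) - 3 \left(-2\right)^{2}\right) - 51 = \left(24 - 12\right) - 51 = 12 - 51 = -39$)
$\left(-46 + O\right) F{\left(3 \right)} = \left(-46 - 39\right) \left(5 - 3^{\frac{5}{2}} - 6 \sqrt{3}\right) = - 85 \left(5 - 9 \sqrt{3} - 6 \sqrt{3}\right) = - 85 \left(5 - 15 \sqrt{3}\right) = -425 + 1275 \sqrt{3}$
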